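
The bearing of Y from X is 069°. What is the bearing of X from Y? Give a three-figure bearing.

Back-bearing = 069° + 180° = 249°.

249°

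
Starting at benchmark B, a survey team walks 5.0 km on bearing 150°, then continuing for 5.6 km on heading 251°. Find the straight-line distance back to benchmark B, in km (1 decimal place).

6.8 km

Leg 1 (150°, 5.0 km): east 5.0 sin 150° = 2.50, north 5.0 cos 150° = -4.33
Leg 2 (251°, 5.6 km): east 5.6 sin 251° = -5.29, north 5.6 cos 251° = -1.82
Net: -2.79 east, -6.15 north. Distance = √((-2.79)² + (-6.15)²) = 6.758 km.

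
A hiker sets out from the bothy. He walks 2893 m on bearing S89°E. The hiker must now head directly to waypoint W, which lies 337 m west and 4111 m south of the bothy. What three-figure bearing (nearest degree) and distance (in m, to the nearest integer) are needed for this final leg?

Leg 1 (S89°E, 2893 m): east 2893 sin 91° = 2892.56, north 2893 cos 91° = -50.49
Current position: (2892.56, -50.49). Target: (-337, -4111). Remaining: Δeast = -3229.56, Δnorth = -4060.51.
Bearing = atan2(-3229.56, -4060.51) mod 360° = 218.50°; distance = √((-3229.56)² + (-4060.51)²) = 5188.236 m.

218°, 5188 m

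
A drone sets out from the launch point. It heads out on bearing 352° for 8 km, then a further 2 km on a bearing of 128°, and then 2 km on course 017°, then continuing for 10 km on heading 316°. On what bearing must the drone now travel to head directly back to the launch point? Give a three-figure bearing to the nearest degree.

160°

Leg 1 (352°, 8 km): east 8 sin 352° = -1.11, north 8 cos 352° = 7.92
Leg 2 (128°, 2 km): east 2 sin 128° = 1.58, north 2 cos 128° = -1.23
Leg 3 (017°, 2 km): east 2 sin 17° = 0.58, north 2 cos 17° = 1.91
Leg 4 (316°, 10 km): east 10 sin 316° = -6.95, north 10 cos 316° = 7.19
Net displacement: -5.90 east, 15.80 north. Direction back to start is (5.90, -15.80): bearing = atan2(5.90, -15.80) mod 360° = 159.52° ≈ 160°.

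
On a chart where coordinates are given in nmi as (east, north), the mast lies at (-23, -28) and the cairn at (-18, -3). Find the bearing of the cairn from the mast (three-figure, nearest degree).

Δeast = -18 − -23 = 5.00; Δnorth = -3 − -28 = 25.00.
Bearing = atan2(Δeast, Δnorth) mod 360° = 11.31° ≈ 011°.

011°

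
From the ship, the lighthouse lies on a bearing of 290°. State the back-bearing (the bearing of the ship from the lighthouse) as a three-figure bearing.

110°

Back-bearing = 290° − 180° = 110°.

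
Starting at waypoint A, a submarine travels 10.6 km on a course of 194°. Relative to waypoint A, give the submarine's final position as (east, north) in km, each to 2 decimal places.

Leg 1 (194°, 10.6 km): east 10.6 sin 194° = -2.56, north 10.6 cos 194° = -10.29
Summing: -2.56 km east, -10.29 km north → (-2.56, -10.29).

(-2.56, -10.29)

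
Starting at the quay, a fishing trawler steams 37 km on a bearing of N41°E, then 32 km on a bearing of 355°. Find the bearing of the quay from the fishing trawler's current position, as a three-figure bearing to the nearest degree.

200°

Leg 1 (N41°E, 37 km): east 37 sin 41° = 24.27, north 37 cos 41° = 27.92
Leg 2 (355°, 32 km): east 32 sin 355° = -2.79, north 32 cos 355° = 31.88
Net displacement: 21.49 east, 59.80 north. Direction back to start is (-21.49, -59.80): bearing = atan2(-21.49, -59.80) mod 360° = 199.76° ≈ 200°.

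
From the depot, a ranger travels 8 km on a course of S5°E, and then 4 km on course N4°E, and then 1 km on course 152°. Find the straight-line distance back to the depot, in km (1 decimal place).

Leg 1 (S5°E, 8 km): east 8 sin 175° = 0.70, north 8 cos 175° = -7.97
Leg 2 (N4°E, 4 km): east 4 sin 4° = 0.28, north 4 cos 4° = 3.99
Leg 3 (152°, 1 km): east 1 sin 152° = 0.47, north 1 cos 152° = -0.88
Net: 1.45 east, -4.86 north. Distance = √((1.45)² + (-4.86)²) = 5.073 km.

5.1 km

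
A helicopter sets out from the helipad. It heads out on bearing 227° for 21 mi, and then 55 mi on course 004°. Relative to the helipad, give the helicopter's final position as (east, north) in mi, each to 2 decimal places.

(-11.52, 40.54)

Leg 1 (227°, 21 mi): east 21 sin 227° = -15.36, north 21 cos 227° = -14.32
Leg 2 (004°, 55 mi): east 55 sin 4° = 3.84, north 55 cos 4° = 54.87
Summing: -11.52 mi east, 40.54 mi north → (-11.52, 40.54).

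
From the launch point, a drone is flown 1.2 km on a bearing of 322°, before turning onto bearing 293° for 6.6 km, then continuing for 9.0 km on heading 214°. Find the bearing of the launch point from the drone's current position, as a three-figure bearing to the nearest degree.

072°

Leg 1 (322°, 1.2 km): east 1.2 sin 322° = -0.74, north 1.2 cos 322° = 0.95
Leg 2 (293°, 6.6 km): east 6.6 sin 293° = -6.08, north 6.6 cos 293° = 2.58
Leg 3 (214°, 9.0 km): east 9.0 sin 214° = -5.03, north 9.0 cos 214° = -7.46
Net displacement: -11.85 east, -3.94 north. Direction back to start is (11.85, 3.94): bearing = atan2(11.85, 3.94) mod 360° = 71.62° ≈ 072°.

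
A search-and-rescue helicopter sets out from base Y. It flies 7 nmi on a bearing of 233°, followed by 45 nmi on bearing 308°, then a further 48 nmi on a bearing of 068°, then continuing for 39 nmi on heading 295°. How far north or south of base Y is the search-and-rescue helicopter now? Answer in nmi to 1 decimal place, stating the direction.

Leg 1 (233°, 7 nmi): east 7 sin 233° = -5.59, north 7 cos 233° = -4.21
Leg 2 (308°, 45 nmi): east 45 sin 308° = -35.46, north 45 cos 308° = 27.70
Leg 3 (068°, 48 nmi): east 48 sin 68° = 44.50, north 48 cos 68° = 17.98
Leg 4 (295°, 39 nmi): east 39 sin 295° = -35.35, north 39 cos 295° = 16.48
Net north component: 57.96 nmi.

58.0 nmi north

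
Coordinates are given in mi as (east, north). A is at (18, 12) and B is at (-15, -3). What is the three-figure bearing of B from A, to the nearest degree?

Δeast = -15 − 18 = -33.00; Δnorth = -3 − 12 = -15.00.
Bearing = atan2(Δeast, Δnorth) mod 360° = 245.56° ≈ 246°.

246°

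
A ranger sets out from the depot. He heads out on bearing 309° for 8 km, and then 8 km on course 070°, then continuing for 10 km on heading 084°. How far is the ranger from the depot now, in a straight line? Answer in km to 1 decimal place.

14.3 km

Leg 1 (309°, 8 km): east 8 sin 309° = -6.22, north 8 cos 309° = 5.03
Leg 2 (070°, 8 km): east 8 sin 70° = 7.52, north 8 cos 70° = 2.74
Leg 3 (084°, 10 km): east 10 sin 84° = 9.95, north 10 cos 84° = 1.05
Net: 11.25 east, 8.82 north. Distance = √((11.25)² + (8.82)²) = 14.289 km.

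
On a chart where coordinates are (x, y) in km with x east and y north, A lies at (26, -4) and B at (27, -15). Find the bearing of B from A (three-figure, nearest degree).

175°

Δeast = 27 − 26 = 1.00; Δnorth = -15 − -4 = -11.00.
Bearing = atan2(Δeast, Δnorth) mod 360° = 174.81° ≈ 175°.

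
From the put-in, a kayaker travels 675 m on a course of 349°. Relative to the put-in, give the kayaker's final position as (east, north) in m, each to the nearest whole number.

Leg 1 (349°, 675 m): east 675 sin 349° = -128.80, north 675 cos 349° = 662.60
Summing: -128.80 m east, 662.60 m north → (-129, 663).

(-129, 663)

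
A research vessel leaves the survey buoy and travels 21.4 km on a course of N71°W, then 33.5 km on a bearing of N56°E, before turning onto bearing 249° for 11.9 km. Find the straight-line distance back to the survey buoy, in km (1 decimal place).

21.7 km

Leg 1 (N71°W, 21.4 km): east 21.4 sin 289° = -20.23, north 21.4 cos 289° = 6.97
Leg 2 (N56°E, 33.5 km): east 33.5 sin 56° = 27.77, north 33.5 cos 56° = 18.73
Leg 3 (249°, 11.9 km): east 11.9 sin 249° = -11.11, north 11.9 cos 249° = -4.26
Net: -3.57 east, 21.44 north. Distance = √((-3.57)² + (21.44)²) = 21.731 km.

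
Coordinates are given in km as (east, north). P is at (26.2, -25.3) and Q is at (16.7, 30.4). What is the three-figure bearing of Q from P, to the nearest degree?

350°

Δeast = 16.7 − 26.2 = -9.50; Δnorth = 30.4 − -25.3 = 55.70.
Bearing = atan2(Δeast, Δnorth) mod 360° = 350.32° ≈ 350°.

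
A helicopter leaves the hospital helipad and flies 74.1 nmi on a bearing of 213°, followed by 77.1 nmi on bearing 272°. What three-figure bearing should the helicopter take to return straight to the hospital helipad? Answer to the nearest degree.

Leg 1 (213°, 74.1 nmi): east 74.1 sin 213° = -40.36, north 74.1 cos 213° = -62.15
Leg 2 (272°, 77.1 nmi): east 77.1 sin 272° = -77.05, north 77.1 cos 272° = 2.69
Net displacement: -117.41 east, -59.45 north. Direction back to start is (117.41, 59.45): bearing = atan2(117.41, 59.45) mod 360° = 63.14° ≈ 063°.

063°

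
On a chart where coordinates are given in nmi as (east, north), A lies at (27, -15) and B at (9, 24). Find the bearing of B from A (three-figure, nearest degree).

335°

Δeast = 9 − 27 = -18.00; Δnorth = 24 − -15 = 39.00.
Bearing = atan2(Δeast, Δnorth) mod 360° = 335.22° ≈ 335°.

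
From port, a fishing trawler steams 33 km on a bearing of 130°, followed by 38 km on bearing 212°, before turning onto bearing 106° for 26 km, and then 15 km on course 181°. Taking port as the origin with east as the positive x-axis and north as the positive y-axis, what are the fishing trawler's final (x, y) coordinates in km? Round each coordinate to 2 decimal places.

(29.87, -75.60)

Leg 1 (130°, 33 km): east 33 sin 130° = 25.28, north 33 cos 130° = -21.21
Leg 2 (212°, 38 km): east 38 sin 212° = -20.14, north 38 cos 212° = -32.23
Leg 3 (106°, 26 km): east 26 sin 106° = 24.99, north 26 cos 106° = -7.17
Leg 4 (181°, 15 km): east 15 sin 181° = -0.26, north 15 cos 181° = -15.00
Summing: 29.87 km east, -75.60 km north → (29.87, -75.60).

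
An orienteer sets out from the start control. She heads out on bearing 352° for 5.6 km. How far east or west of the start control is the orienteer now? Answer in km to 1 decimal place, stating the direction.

0.8 km west

Leg 1 (352°, 5.6 km): east 5.6 sin 352° = -0.78, north 5.6 cos 352° = 5.55
Net east component: -0.78 km.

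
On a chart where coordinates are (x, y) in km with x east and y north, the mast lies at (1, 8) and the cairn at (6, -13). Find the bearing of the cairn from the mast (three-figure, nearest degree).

167°

Δeast = 6 − 1 = 5.00; Δnorth = -13 − 8 = -21.00.
Bearing = atan2(Δeast, Δnorth) mod 360° = 166.61° ≈ 167°.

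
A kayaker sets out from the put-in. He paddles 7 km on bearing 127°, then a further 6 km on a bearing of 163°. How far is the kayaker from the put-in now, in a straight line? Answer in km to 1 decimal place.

Leg 1 (127°, 7 km): east 7 sin 127° = 5.59, north 7 cos 127° = -4.21
Leg 2 (163°, 6 km): east 6 sin 163° = 1.75, north 6 cos 163° = -5.74
Net: 7.34 east, -9.95 north. Distance = √((7.34)² + (-9.95)²) = 12.368 km.

12.4 km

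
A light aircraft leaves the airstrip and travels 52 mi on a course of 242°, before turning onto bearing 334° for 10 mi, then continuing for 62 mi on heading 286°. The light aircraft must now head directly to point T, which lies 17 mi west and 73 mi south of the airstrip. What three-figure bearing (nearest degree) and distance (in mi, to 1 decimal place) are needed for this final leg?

Leg 1 (242°, 52 mi): east 52 sin 242° = -45.91, north 52 cos 242° = -24.41
Leg 2 (334°, 10 mi): east 10 sin 334° = -4.38, north 10 cos 334° = 8.99
Leg 3 (286°, 62 mi): east 62 sin 286° = -59.60, north 62 cos 286° = 17.09
Current position: (-109.90, 1.66). Target: (-17, -73). Remaining: Δeast = 92.90, Δnorth = -74.66.
Bearing = atan2(92.90, -74.66) mod 360° = 128.79°; distance = √((92.90)² + (-74.66)²) = 119.182 mi.

129°, 119.2 mi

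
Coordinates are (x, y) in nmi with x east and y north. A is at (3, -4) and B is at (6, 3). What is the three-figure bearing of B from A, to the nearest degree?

Δeast = 6 − 3 = 3.00; Δnorth = 3 − -4 = 7.00.
Bearing = atan2(Δeast, Δnorth) mod 360° = 23.20° ≈ 023°.

023°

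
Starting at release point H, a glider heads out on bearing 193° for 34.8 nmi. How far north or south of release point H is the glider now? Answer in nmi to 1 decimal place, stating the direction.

33.9 nmi south

Leg 1 (193°, 34.8 nmi): east 34.8 sin 193° = -7.83, north 34.8 cos 193° = -33.91
Net north component: -33.91 nmi.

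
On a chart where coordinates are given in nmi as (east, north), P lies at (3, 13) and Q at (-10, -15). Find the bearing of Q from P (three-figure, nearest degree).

205°

Δeast = -10 − 3 = -13.00; Δnorth = -15 − 13 = -28.00.
Bearing = atan2(Δeast, Δnorth) mod 360° = 204.90° ≈ 205°.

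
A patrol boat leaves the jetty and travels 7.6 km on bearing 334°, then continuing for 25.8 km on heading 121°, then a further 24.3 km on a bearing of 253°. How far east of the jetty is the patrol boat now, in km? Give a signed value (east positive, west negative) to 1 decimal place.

Leg 1 (334°, 7.6 km): east 7.6 sin 334° = -3.33, north 7.6 cos 334° = 6.83
Leg 2 (121°, 25.8 km): east 25.8 sin 121° = 22.11, north 25.8 cos 121° = -13.29
Leg 3 (253°, 24.3 km): east 24.3 sin 253° = -23.24, north 24.3 cos 253° = -7.10
Net east component: -4.45 km.

-4.5 km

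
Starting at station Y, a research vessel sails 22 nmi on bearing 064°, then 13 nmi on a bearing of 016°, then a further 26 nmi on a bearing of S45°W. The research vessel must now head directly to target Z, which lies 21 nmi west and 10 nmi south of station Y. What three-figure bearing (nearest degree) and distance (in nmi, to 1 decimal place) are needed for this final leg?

Leg 1 (064°, 22 nmi): east 22 sin 64° = 19.77, north 22 cos 64° = 9.64
Leg 2 (016°, 13 nmi): east 13 sin 16° = 3.58, north 13 cos 16° = 12.50
Leg 3 (S45°W, 26 nmi): east 26 sin 225° = -18.38, north 26 cos 225° = -18.38
Current position: (4.97, 3.76). Target: (-21, -10). Remaining: Δeast = -25.97, Δnorth = -13.76.
Bearing = atan2(-25.97, -13.76) mod 360° = 242.09°; distance = √((-25.97)² + (-13.76)²) = 29.390 nmi.

242°, 29.4 nmi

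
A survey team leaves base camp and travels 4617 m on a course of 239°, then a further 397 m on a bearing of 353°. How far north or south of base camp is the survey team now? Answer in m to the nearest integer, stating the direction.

Leg 1 (239°, 4617 m): east 4617 sin 239° = -3957.54, north 4617 cos 239° = -2377.93
Leg 2 (353°, 397 m): east 397 sin 353° = -48.38, north 397 cos 353° = 394.04
Net north component: -1983.89 m.

1984 m south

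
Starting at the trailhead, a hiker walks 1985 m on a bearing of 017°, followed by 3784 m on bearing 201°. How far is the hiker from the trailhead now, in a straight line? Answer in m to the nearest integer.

1809 m

Leg 1 (017°, 1985 m): east 1985 sin 17° = 580.36, north 1985 cos 17° = 1898.26
Leg 2 (201°, 3784 m): east 3784 sin 201° = -1356.06, north 3784 cos 201° = -3532.67
Net: -775.71 east, -1634.40 north. Distance = √((-775.71)² + (-1634.40)²) = 1809.142 m.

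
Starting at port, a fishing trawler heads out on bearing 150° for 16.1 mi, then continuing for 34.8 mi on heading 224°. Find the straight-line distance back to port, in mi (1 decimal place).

Leg 1 (150°, 16.1 mi): east 16.1 sin 150° = 8.05, north 16.1 cos 150° = -13.94
Leg 2 (224°, 34.8 mi): east 34.8 sin 224° = -24.17, north 34.8 cos 224° = -25.03
Net: -16.12 east, -38.98 north. Distance = √((-16.12)² + (-38.98)²) = 42.180 mi.

42.2 mi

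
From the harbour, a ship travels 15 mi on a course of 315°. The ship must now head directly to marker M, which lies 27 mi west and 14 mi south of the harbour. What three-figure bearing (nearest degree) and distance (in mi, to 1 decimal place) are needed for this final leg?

214°, 29.6 mi

Leg 1 (315°, 15 mi): east 15 sin 315° = -10.61, north 15 cos 315° = 10.61
Current position: (-10.61, 10.61). Target: (-27, -14). Remaining: Δeast = -16.39, Δnorth = -24.61.
Bearing = atan2(-16.39, -24.61) mod 360° = 213.67°; distance = √((-16.39)² + (-24.61)²) = 29.567 mi.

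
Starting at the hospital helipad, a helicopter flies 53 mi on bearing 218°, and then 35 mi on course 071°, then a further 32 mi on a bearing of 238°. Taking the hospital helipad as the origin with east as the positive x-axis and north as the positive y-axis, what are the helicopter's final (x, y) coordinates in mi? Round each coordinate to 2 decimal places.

Leg 1 (218°, 53 mi): east 53 sin 218° = -32.63, north 53 cos 218° = -41.76
Leg 2 (071°, 35 mi): east 35 sin 71° = 33.09, north 35 cos 71° = 11.39
Leg 3 (238°, 32 mi): east 32 sin 238° = -27.14, north 32 cos 238° = -16.96
Summing: -26.67 mi east, -47.33 mi north → (-26.67, -47.33).

(-26.67, -47.33)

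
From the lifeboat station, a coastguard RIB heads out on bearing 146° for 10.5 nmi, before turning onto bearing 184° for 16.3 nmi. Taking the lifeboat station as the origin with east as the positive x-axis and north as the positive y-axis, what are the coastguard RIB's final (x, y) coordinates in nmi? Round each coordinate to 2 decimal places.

(4.73, -24.97)

Leg 1 (146°, 10.5 nmi): east 10.5 sin 146° = 5.87, north 10.5 cos 146° = -8.70
Leg 2 (184°, 16.3 nmi): east 16.3 sin 184° = -1.14, north 16.3 cos 184° = -16.26
Summing: 4.73 nmi east, -24.97 nmi north → (4.73, -24.97).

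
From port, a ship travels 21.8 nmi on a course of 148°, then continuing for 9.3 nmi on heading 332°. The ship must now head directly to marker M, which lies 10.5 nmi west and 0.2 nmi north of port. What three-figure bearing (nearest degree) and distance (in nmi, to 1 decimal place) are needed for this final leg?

301°, 20.6 nmi

Leg 1 (148°, 21.8 nmi): east 21.8 sin 148° = 11.55, north 21.8 cos 148° = -18.49
Leg 2 (332°, 9.3 nmi): east 9.3 sin 332° = -4.37, north 9.3 cos 332° = 8.21
Current position: (7.19, -10.28). Target: (-10.5, 0.2). Remaining: Δeast = -17.69, Δnorth = 10.48.
Bearing = atan2(-17.69, 10.48) mod 360° = 300.64°; distance = √((-17.69)² + (10.48)²) = 20.556 nmi.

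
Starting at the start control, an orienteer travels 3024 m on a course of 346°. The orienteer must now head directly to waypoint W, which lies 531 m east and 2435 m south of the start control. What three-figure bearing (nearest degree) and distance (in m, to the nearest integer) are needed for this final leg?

Leg 1 (346°, 3024 m): east 3024 sin 346° = -731.57, north 3024 cos 346° = 2934.17
Current position: (-731.57, 2934.17). Target: (531, -2435). Remaining: Δeast = 1262.57, Δnorth = -5369.17.
Bearing = atan2(1262.57, -5369.17) mod 360° = 166.77°; distance = √((1262.57)² + (-5369.17)²) = 5515.625 m.

167°, 5516 m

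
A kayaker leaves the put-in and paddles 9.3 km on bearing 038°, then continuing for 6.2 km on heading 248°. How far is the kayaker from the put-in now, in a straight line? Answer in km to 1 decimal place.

Leg 1 (038°, 9.3 km): east 9.3 sin 38° = 5.73, north 9.3 cos 38° = 7.33
Leg 2 (248°, 6.2 km): east 6.2 sin 248° = -5.75, north 6.2 cos 248° = -2.32
Net: -0.02 east, 5.01 north. Distance = √((-0.02)² + (5.01)²) = 5.006 km.

5.0 km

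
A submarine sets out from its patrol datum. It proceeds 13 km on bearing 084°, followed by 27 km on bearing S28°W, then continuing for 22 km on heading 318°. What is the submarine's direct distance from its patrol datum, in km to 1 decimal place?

Leg 1 (084°, 13 km): east 13 sin 84° = 12.93, north 13 cos 84° = 1.36
Leg 2 (S28°W, 27 km): east 27 sin 208° = -12.68, north 27 cos 208° = -23.84
Leg 3 (318°, 22 km): east 22 sin 318° = -14.72, north 22 cos 318° = 16.35
Net: -14.47 east, -6.13 north. Distance = √((-14.47)² + (-6.13)²) = 15.713 km.

15.7 km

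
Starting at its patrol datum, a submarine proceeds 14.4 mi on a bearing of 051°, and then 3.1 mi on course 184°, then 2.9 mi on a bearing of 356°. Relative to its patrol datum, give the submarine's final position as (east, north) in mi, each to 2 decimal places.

(10.77, 8.86)

Leg 1 (051°, 14.4 mi): east 14.4 sin 51° = 11.19, north 14.4 cos 51° = 9.06
Leg 2 (184°, 3.1 mi): east 3.1 sin 184° = -0.22, north 3.1 cos 184° = -3.09
Leg 3 (356°, 2.9 mi): east 2.9 sin 356° = -0.20, north 2.9 cos 356° = 2.89
Summing: 10.77 mi east, 8.86 mi north → (10.77, 8.86).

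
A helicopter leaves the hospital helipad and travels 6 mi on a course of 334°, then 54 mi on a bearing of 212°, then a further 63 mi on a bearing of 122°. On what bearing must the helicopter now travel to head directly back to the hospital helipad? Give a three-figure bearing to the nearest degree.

Leg 1 (334°, 6 mi): east 6 sin 334° = -2.63, north 6 cos 334° = 5.39
Leg 2 (212°, 54 mi): east 54 sin 212° = -28.62, north 54 cos 212° = -45.79
Leg 3 (122°, 63 mi): east 63 sin 122° = 53.43, north 63 cos 122° = -33.38
Net displacement: 22.18 east, -73.79 north. Direction back to start is (-22.18, 73.79): bearing = atan2(-22.18, 73.79) mod 360° = 343.27° ≈ 343°.

343°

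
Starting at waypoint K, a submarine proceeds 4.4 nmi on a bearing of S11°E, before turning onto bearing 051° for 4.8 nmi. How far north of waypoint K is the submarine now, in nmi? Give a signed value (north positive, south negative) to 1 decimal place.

-1.3 nmi

Leg 1 (S11°E, 4.4 nmi): east 4.4 sin 169° = 0.84, north 4.4 cos 169° = -4.32
Leg 2 (051°, 4.8 nmi): east 4.8 sin 51° = 3.73, north 4.8 cos 51° = 3.02
Net north component: -1.30 nmi.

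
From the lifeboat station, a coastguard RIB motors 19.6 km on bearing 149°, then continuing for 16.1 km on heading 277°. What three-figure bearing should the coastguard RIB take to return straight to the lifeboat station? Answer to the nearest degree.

Leg 1 (149°, 19.6 km): east 19.6 sin 149° = 10.09, north 19.6 cos 149° = -16.80
Leg 2 (277°, 16.1 km): east 16.1 sin 277° = -15.98, north 16.1 cos 277° = 1.96
Net displacement: -5.89 east, -14.84 north. Direction back to start is (5.89, 14.84): bearing = atan2(5.89, 14.84) mod 360° = 21.63° ≈ 022°.

022°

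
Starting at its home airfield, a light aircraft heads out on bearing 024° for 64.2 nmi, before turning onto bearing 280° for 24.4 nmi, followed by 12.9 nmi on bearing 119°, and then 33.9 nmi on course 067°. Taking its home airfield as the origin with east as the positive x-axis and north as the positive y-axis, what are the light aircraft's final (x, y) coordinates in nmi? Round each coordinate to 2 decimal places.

(44.57, 69.88)

Leg 1 (024°, 64.2 nmi): east 64.2 sin 24° = 26.11, north 64.2 cos 24° = 58.65
Leg 2 (280°, 24.4 nmi): east 24.4 sin 280° = -24.03, north 24.4 cos 280° = 4.24
Leg 3 (119°, 12.9 nmi): east 12.9 sin 119° = 11.28, north 12.9 cos 119° = -6.25
Leg 4 (067°, 33.9 nmi): east 33.9 sin 67° = 31.21, north 33.9 cos 67° = 13.25
Summing: 44.57 nmi east, 69.88 nmi north → (44.57, 69.88).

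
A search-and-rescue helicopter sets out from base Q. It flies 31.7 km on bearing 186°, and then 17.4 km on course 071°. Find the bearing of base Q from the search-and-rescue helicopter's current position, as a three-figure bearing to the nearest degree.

333°

Leg 1 (186°, 31.7 km): east 31.7 sin 186° = -3.31, north 31.7 cos 186° = -31.53
Leg 2 (071°, 17.4 km): east 17.4 sin 71° = 16.45, north 17.4 cos 71° = 5.66
Net displacement: 13.14 east, -25.86 north. Direction back to start is (-13.14, 25.86): bearing = atan2(-13.14, 25.86) mod 360° = 333.07° ≈ 333°.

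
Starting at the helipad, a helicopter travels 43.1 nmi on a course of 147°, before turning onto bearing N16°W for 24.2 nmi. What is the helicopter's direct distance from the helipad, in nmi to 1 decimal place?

Leg 1 (147°, 43.1 nmi): east 43.1 sin 147° = 23.47, north 43.1 cos 147° = -36.15
Leg 2 (N16°W, 24.2 nmi): east 24.2 sin 344° = -6.67, north 24.2 cos 344° = 23.26
Net: 16.80 east, -12.88 north. Distance = √((16.80)² + (-12.88)²) = 21.175 nmi.

21.2 nmi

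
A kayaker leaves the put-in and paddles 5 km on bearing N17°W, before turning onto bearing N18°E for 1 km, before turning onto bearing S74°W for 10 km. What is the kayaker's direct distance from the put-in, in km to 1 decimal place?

Leg 1 (N17°W, 5 km): east 5 sin 343° = -1.46, north 5 cos 343° = 4.78
Leg 2 (N18°E, 1 km): east 1 sin 18° = 0.31, north 1 cos 18° = 0.95
Leg 3 (S74°W, 10 km): east 10 sin 254° = -9.61, north 10 cos 254° = -2.76
Net: -10.77 east, 2.98 north. Distance = √((-10.77)² + (2.98)²) = 11.169 km.

11.2 km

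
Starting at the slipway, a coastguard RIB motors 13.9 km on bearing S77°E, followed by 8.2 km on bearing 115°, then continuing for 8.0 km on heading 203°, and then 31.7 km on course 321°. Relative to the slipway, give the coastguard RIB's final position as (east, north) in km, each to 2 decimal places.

(-2.10, 10.68)

Leg 1 (S77°E, 13.9 km): east 13.9 sin 103° = 13.54, north 13.9 cos 103° = -3.13
Leg 2 (115°, 8.2 km): east 8.2 sin 115° = 7.43, north 8.2 cos 115° = -3.47
Leg 3 (203°, 8.0 km): east 8.0 sin 203° = -3.13, north 8.0 cos 203° = -7.36
Leg 4 (321°, 31.7 km): east 31.7 sin 321° = -19.95, north 31.7 cos 321° = 24.64
Summing: -2.10 km east, 10.68 km north → (-2.10, 10.68).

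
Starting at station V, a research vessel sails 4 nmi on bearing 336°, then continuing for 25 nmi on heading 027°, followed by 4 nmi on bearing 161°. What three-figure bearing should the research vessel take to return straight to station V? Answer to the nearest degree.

206°

Leg 1 (336°, 4 nmi): east 4 sin 336° = -1.63, north 4 cos 336° = 3.65
Leg 2 (027°, 25 nmi): east 25 sin 27° = 11.35, north 25 cos 27° = 22.28
Leg 3 (161°, 4 nmi): east 4 sin 161° = 1.30, north 4 cos 161° = -3.78
Net displacement: 11.03 east, 22.15 north. Direction back to start is (-11.03, -22.15): bearing = atan2(-11.03, -22.15) mod 360° = 206.46° ≈ 206°.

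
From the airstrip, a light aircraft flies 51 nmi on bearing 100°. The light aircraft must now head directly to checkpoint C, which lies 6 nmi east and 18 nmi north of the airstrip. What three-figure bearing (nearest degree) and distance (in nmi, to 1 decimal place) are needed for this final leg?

Leg 1 (100°, 51 nmi): east 51 sin 100° = 50.23, north 51 cos 100° = -8.86
Current position: (50.23, -8.86). Target: (6, 18). Remaining: Δeast = -44.23, Δnorth = 26.86.
Bearing = atan2(-44.23, 26.86) mod 360° = 301.27°; distance = √((-44.23)² + (26.86)²) = 51.741 nmi.

301°, 51.7 nmi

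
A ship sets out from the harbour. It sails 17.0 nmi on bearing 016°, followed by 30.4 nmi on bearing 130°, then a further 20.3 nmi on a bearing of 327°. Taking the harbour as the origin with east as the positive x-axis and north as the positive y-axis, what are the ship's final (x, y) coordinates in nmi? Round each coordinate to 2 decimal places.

(16.92, 13.83)

Leg 1 (016°, 17.0 nmi): east 17.0 sin 16° = 4.69, north 17.0 cos 16° = 16.34
Leg 2 (130°, 30.4 nmi): east 30.4 sin 130° = 23.29, north 30.4 cos 130° = -19.54
Leg 3 (327°, 20.3 nmi): east 20.3 sin 327° = -11.06, north 20.3 cos 327° = 17.03
Summing: 16.92 nmi east, 13.83 nmi north → (16.92, 13.83).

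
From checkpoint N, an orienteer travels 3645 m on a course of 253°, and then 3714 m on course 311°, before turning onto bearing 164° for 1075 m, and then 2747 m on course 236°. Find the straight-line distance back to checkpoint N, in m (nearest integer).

Leg 1 (253°, 3645 m): east 3645 sin 253° = -3485.73, north 3645 cos 253° = -1065.69
Leg 2 (311°, 3714 m): east 3714 sin 311° = -2802.99, north 3714 cos 311° = 2436.60
Leg 3 (164°, 1075 m): east 1075 sin 164° = 296.31, north 1075 cos 164° = -1033.36
Leg 4 (236°, 2747 m): east 2747 sin 236° = -2277.37, north 2747 cos 236° = -1536.10
Net: -8269.78 east, -1198.55 north. Distance = √((-8269.78)² + (-1198.55)²) = 8356.181 m.

8356 m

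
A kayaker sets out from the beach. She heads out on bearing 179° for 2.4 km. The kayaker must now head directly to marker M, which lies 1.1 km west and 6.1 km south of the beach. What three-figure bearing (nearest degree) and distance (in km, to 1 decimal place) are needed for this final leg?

197°, 3.9 km

Leg 1 (179°, 2.4 km): east 2.4 sin 179° = 0.04, north 2.4 cos 179° = -2.40
Current position: (0.04, -2.40). Target: (-1.1, -6.1). Remaining: Δeast = -1.14, Δnorth = -3.70.
Bearing = atan2(-1.14, -3.70) mod 360° = 197.15°; distance = √((-1.14)² + (-3.70)²) = 3.873 km.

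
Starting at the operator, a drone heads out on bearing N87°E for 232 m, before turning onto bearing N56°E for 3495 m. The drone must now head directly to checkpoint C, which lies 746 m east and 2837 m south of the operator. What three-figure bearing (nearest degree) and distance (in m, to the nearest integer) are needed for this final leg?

Leg 1 (N87°E, 232 m): east 232 sin 87° = 231.68, north 232 cos 87° = 12.14
Leg 2 (N56°E, 3495 m): east 3495 sin 56° = 2897.49, north 3495 cos 56° = 1954.38
Current position: (3129.17, 1966.52). Target: (746, -2837). Remaining: Δeast = -2383.17, Δnorth = -4803.52.
Bearing = atan2(-2383.17, -4803.52) mod 360° = 206.39°; distance = √((-2383.17)² + (-4803.52)²) = 5362.211 m.

206°, 5362 m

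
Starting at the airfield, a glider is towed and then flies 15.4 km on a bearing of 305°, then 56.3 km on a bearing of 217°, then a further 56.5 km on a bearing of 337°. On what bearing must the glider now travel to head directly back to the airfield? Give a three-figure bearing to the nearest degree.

103°

Leg 1 (305°, 15.4 km): east 15.4 sin 305° = -12.61, north 15.4 cos 305° = 8.83
Leg 2 (217°, 56.3 km): east 56.3 sin 217° = -33.88, north 56.3 cos 217° = -44.96
Leg 3 (337°, 56.5 km): east 56.5 sin 337° = -22.08, north 56.5 cos 337° = 52.01
Net displacement: -68.57 east, 15.88 north. Direction back to start is (68.57, -15.88): bearing = atan2(68.57, -15.88) mod 360° = 103.04° ≈ 103°.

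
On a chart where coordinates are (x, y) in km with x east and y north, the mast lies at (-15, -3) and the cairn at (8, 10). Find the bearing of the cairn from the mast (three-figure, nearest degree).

Δeast = 8 − -15 = 23.00; Δnorth = 10 − -3 = 13.00.
Bearing = atan2(Δeast, Δnorth) mod 360° = 60.52° ≈ 061°.

061°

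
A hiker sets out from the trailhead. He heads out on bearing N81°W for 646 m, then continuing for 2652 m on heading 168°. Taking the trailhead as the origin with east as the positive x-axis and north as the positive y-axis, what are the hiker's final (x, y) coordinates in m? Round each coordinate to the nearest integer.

(-87, -2493)

Leg 1 (N81°W, 646 m): east 646 sin 279° = -638.05, north 646 cos 279° = 101.06
Leg 2 (168°, 2652 m): east 2652 sin 168° = 551.38, north 2652 cos 168° = -2594.05
Summing: -86.66 m east, -2492.99 m north → (-87, -2493).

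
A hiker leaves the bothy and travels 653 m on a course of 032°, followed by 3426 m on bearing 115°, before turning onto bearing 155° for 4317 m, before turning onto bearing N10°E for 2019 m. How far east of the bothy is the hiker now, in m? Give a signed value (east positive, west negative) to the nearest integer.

5626 m

Leg 1 (032°, 653 m): east 653 sin 32° = 346.04, north 653 cos 32° = 553.78
Leg 2 (115°, 3426 m): east 3426 sin 115° = 3105.01, north 3426 cos 115° = -1447.89
Leg 3 (155°, 4317 m): east 4317 sin 155° = 1824.44, north 4317 cos 155° = -3912.53
Leg 4 (N10°E, 2019 m): east 2019 sin 10° = 350.60, north 2019 cos 10° = 1988.33
Net east component: 5626.09 m.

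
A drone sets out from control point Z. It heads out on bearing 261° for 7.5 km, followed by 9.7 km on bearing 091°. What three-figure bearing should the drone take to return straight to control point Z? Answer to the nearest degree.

Leg 1 (261°, 7.5 km): east 7.5 sin 261° = -7.41, north 7.5 cos 261° = -1.17
Leg 2 (091°, 9.7 km): east 9.7 sin 91° = 9.70, north 9.7 cos 91° = -0.17
Net displacement: 2.29 east, -1.34 north. Direction back to start is (-2.29, 1.34): bearing = atan2(-2.29, 1.34) mod 360° = 300.37° ≈ 300°.

300°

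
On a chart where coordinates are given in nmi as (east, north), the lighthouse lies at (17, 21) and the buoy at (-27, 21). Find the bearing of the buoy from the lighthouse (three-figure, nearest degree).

270°

Δeast = -27 − 17 = -44.00; Δnorth = 21 − 21 = 0.00.
Bearing = atan2(Δeast, Δnorth) mod 360° = 270.00° ≈ 270°.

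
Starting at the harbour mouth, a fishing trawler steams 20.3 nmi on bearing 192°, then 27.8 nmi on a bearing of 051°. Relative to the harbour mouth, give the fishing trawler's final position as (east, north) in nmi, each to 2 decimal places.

Leg 1 (192°, 20.3 nmi): east 20.3 sin 192° = -4.22, north 20.3 cos 192° = -19.86
Leg 2 (051°, 27.8 nmi): east 27.8 sin 51° = 21.60, north 27.8 cos 51° = 17.50
Summing: 17.38 nmi east, -2.36 nmi north → (17.38, -2.36).

(17.38, -2.36)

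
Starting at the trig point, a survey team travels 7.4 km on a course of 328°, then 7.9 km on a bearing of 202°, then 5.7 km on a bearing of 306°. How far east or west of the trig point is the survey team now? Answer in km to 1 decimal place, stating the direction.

11.5 km west

Leg 1 (328°, 7.4 km): east 7.4 sin 328° = -3.92, north 7.4 cos 328° = 6.28
Leg 2 (202°, 7.9 km): east 7.9 sin 202° = -2.96, north 7.9 cos 202° = -7.32
Leg 3 (306°, 5.7 km): east 5.7 sin 306° = -4.61, north 5.7 cos 306° = 3.35
Net east component: -11.49 km.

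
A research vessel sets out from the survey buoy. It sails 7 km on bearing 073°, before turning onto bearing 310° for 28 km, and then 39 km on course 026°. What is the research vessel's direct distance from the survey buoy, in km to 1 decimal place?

Leg 1 (073°, 7 km): east 7 sin 73° = 6.69, north 7 cos 73° = 2.05
Leg 2 (310°, 28 km): east 28 sin 310° = -21.45, north 28 cos 310° = 18.00
Leg 3 (026°, 39 km): east 39 sin 26° = 17.10, north 39 cos 26° = 35.05
Net: 2.34 east, 55.10 north. Distance = √((2.34)² + (55.10)²) = 55.147 km.

55.1 km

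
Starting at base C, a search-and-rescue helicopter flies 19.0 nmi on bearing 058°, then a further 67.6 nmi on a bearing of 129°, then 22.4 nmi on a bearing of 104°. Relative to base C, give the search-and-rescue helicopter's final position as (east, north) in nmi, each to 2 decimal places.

Leg 1 (058°, 19.0 nmi): east 19.0 sin 58° = 16.11, north 19.0 cos 58° = 10.07
Leg 2 (129°, 67.6 nmi): east 67.6 sin 129° = 52.54, north 67.6 cos 129° = -42.54
Leg 3 (104°, 22.4 nmi): east 22.4 sin 104° = 21.73, north 22.4 cos 104° = -5.42
Summing: 90.38 nmi east, -37.89 nmi north → (90.38, -37.89).

(90.38, -37.89)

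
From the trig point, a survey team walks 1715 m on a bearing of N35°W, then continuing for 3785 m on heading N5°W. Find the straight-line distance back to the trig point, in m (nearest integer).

5340 m

Leg 1 (N35°W, 1715 m): east 1715 sin 325° = -983.68, north 1715 cos 325° = 1404.85
Leg 2 (N5°W, 3785 m): east 3785 sin 355° = -329.88, north 3785 cos 355° = 3770.60
Net: -1313.57 east, 5175.44 north. Distance = √((-1313.57)² + (5175.44)²) = 5339.538 m.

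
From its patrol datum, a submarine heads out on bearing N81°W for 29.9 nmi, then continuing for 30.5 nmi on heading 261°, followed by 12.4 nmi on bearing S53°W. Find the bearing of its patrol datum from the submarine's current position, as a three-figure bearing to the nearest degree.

084°

Leg 1 (N81°W, 29.9 nmi): east 29.9 sin 279° = -29.53, north 29.9 cos 279° = 4.68
Leg 2 (261°, 30.5 nmi): east 30.5 sin 261° = -30.12, north 30.5 cos 261° = -4.77
Leg 3 (S53°W, 12.4 nmi): east 12.4 sin 233° = -9.90, north 12.4 cos 233° = -7.46
Net displacement: -69.56 east, -7.56 north. Direction back to start is (69.56, 7.56): bearing = atan2(69.56, 7.56) mod 360° = 83.80° ≈ 084°.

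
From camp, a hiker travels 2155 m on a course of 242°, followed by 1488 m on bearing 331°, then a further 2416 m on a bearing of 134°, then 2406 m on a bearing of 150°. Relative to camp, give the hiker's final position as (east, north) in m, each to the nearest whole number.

Leg 1 (242°, 2155 m): east 2155 sin 242° = -1902.75, north 2155 cos 242° = -1011.71
Leg 2 (331°, 1488 m): east 1488 sin 331° = -721.40, north 1488 cos 331° = 1301.43
Leg 3 (134°, 2416 m): east 2416 sin 134° = 1737.92, north 2416 cos 134° = -1678.29
Leg 4 (150°, 2406 m): east 2406 sin 150° = 1203.00, north 2406 cos 150° = -2083.66
Summing: 316.78 m east, -3472.23 m north → (317, -3472).

(317, -3472)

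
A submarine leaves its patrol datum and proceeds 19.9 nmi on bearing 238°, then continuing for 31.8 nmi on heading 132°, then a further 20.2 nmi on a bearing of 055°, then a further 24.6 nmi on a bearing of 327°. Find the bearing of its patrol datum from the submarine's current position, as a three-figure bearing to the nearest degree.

268°

Leg 1 (238°, 19.9 nmi): east 19.9 sin 238° = -16.88, north 19.9 cos 238° = -10.55
Leg 2 (132°, 31.8 nmi): east 31.8 sin 132° = 23.63, north 31.8 cos 132° = -21.28
Leg 3 (055°, 20.2 nmi): east 20.2 sin 55° = 16.55, north 20.2 cos 55° = 11.59
Leg 4 (327°, 24.6 nmi): east 24.6 sin 327° = -13.40, north 24.6 cos 327° = 20.63
Net displacement: 9.90 east, 0.39 north. Direction back to start is (-9.90, -0.39): bearing = atan2(-9.90, -0.39) mod 360° = 267.72° ≈ 268°.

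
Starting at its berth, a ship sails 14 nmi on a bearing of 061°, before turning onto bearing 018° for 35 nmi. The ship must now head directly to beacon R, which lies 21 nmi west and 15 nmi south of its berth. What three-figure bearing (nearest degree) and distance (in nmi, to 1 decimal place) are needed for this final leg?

Leg 1 (061°, 14 nmi): east 14 sin 61° = 12.24, north 14 cos 61° = 6.79
Leg 2 (018°, 35 nmi): east 35 sin 18° = 10.82, north 35 cos 18° = 33.29
Current position: (23.06, 40.07). Target: (-21, -15). Remaining: Δeast = -44.06, Δnorth = -55.07.
Bearing = atan2(-44.06, -55.07) mod 360° = 218.66°; distance = √((-44.06)² + (-55.07)²) = 70.530 nmi.

219°, 70.5 nmi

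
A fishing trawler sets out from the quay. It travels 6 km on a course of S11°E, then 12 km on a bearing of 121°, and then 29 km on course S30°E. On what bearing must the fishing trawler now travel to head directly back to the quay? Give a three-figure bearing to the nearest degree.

325°

Leg 1 (S11°E, 6 km): east 6 sin 169° = 1.14, north 6 cos 169° = -5.89
Leg 2 (121°, 12 km): east 12 sin 121° = 10.29, north 12 cos 121° = -6.18
Leg 3 (S30°E, 29 km): east 29 sin 150° = 14.50, north 29 cos 150° = -25.11
Net displacement: 25.93 east, -37.18 north. Direction back to start is (-25.93, 37.18): bearing = atan2(-25.93, 37.18) mod 360° = 325.11° ≈ 325°.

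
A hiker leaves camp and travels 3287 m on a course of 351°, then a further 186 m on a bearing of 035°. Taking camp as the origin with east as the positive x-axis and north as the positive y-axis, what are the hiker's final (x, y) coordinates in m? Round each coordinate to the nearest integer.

Leg 1 (351°, 3287 m): east 3287 sin 351° = -514.20, north 3287 cos 351° = 3246.53
Leg 2 (035°, 186 m): east 186 sin 35° = 106.69, north 186 cos 35° = 152.36
Summing: -407.51 m east, 3398.89 m north → (-408, 3399).

(-408, 3399)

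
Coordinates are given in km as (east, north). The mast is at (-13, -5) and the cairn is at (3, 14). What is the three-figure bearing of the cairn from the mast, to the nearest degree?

Δeast = 3 − -13 = 16.00; Δnorth = 14 − -5 = 19.00.
Bearing = atan2(Δeast, Δnorth) mod 360° = 40.10° ≈ 040°.

040°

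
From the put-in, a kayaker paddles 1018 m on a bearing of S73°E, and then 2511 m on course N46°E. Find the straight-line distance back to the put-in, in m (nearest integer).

3134 m

Leg 1 (S73°E, 1018 m): east 1018 sin 107° = 973.52, north 1018 cos 107° = -297.63
Leg 2 (N46°E, 2511 m): east 2511 sin 46° = 1806.26, north 2511 cos 46° = 1744.29
Net: 2779.78 east, 1446.65 north. Distance = √((2779.78)² + (1446.65)²) = 3133.685 m.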